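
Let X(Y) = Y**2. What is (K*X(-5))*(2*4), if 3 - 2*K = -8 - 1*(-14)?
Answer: -300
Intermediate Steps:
K = -3/2 (K = 3/2 - (-8 - 1*(-14))/2 = 3/2 - (-8 + 14)/2 = 3/2 - 1/2*6 = 3/2 - 3 = -3/2 ≈ -1.5000)
(K*X(-5))*(2*4) = (-3/2*(-5)**2)*(2*4) = -3/2*25*8 = -75/2*8 = -300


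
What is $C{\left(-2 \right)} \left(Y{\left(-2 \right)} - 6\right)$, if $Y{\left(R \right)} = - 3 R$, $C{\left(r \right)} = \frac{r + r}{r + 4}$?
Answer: $0$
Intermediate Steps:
$C{\left(r \right)} = \frac{2 r}{4 + r}$
$C{\left(-2 \right)} \left(Y{\left(-2 \right)} - 6\right) = 2 \left(-2\right) \frac{1}{4 - 2} \left(\left(-3\right) \left(-2\right) - 6\right) = 2 \left(-2\right) \frac{1}{2} \left(6 - 6\right) = 2 \left(-2\right) \frac{1}{2} \cdot 0 = \left(-2\right) 0 = 0$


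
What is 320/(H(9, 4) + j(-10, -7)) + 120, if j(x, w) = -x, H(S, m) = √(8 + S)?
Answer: 13160/83 - 320*√17/83 ≈ 142.66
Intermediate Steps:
320/(H(9, 4) + j(-10, -7)) + 120 = 320/(√(8 + 9) - 1*(-10)) + 120 = 320/(√17 + 10) + 120 = 320/(10 + √17) + 120 = 120 + 320/(10 + √17)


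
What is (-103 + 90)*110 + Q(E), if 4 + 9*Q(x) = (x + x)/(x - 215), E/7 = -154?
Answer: -16643926/11637 ≈ -1430.3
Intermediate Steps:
E = -1078 (E = 7*(-154) = -1078)
Q(x) = -4/9 + 2*x/(9*(-215 + x)) (Q(x) = -4/9 + ((x + x)/(x - 215))/9 = -4/9 + ((2*x)/(-215 + x))/9 = -4/9 + (2*x/(-215 + x))/9 = -4/9 + 2*x/(9*(-215 + x)))
(-103 + 90)*110 + Q(E) = (-103 + 90)*110 + 2*(430 - 1*(-1078))/(9*(-215 - 1078)) = -13*110 + (2/9)*(430 + 1078)/(-1293) = -1430 + (2/9)*(-1/1293)*1508 = -1430 - 3016/11637 = -16643926/11637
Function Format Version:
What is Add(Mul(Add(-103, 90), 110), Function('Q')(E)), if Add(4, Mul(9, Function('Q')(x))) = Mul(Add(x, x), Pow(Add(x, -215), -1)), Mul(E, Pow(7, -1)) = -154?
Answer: Rational(-16643926, 11637) ≈ -1430.3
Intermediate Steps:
E = -1078 (E = Mul(7, -154) = -1078)
Function('Q')(x) = Add(Rational(-4, 9), Mul(Rational(2, 9), x, Pow(Add(-215, x), -1))) (Function('Q')(x) = Add(Rational(-4, 9), Mul(Rational(1, 9), Mul(Add(x, x), Pow(Add(x, -215), -1)))) = Add(Rational(-4, 9), Mul(Rational(1, 9), Mul(Mul(2, x), Pow(Add(-215, x), -1)))) = Add(Rational(-4, 9), Mul(Rational(1, 9), Mul(2, x, Pow(Add(-215, x), -1)))) = Add(Rational(-4, 9), Mul(Rational(2, 9), x, Pow(Add(-215, x), -1))))
Add(Mul(Add(-103, 90), 110), Function('Q')(E)) = Add(Mul(Add(-103, 90), 110), Mul(Rational(2, 9), Pow(Add(-215, -1078), -1), Add(430, Mul(-1, -1078)))) = Add(Mul(-13, 110), Mul(Rational(2, 9), Pow(-1293, -1), Add(430, 1078))) = Add(-1430, Mul(Rational(2, 9), Rational(-1, 1293), 1508)) = Add(-1430, Rational(-3016, 11637)) = Rational(-16643926, 11637)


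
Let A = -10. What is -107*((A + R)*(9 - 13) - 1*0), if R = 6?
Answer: -1712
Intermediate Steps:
-107*((A + R)*(9 - 13) - 1*0) = -107*((-10 + 6)*(9 - 13) - 1*0) = -107*(-4*(-4) + 0) = -107*(16 + 0) = -107*16 = -1712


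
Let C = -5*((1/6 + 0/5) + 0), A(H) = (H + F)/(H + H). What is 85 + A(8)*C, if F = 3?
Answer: 8105/96 ≈ 84.427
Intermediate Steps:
A(H) = (3 + H)/(2*H) (A(H) = (H + 3)/(H + H) = (3 + H)/((2*H)) = (3 + H)*(1/(2*H)) = (3 + H)/(2*H))
C = -⅚ (C = -5*((1*(⅙) + 0*(⅕)) + 0) = -5*((⅙ + 0) + 0) = -5*(⅙ + 0) = -5*⅙ = -⅚ ≈ -0.83333)
85 + A(8)*C = 85 + ((½)*(3 + 8)/8)*(-⅚) = 85 + ((½)*(⅛)*11)*(-⅚) = 85 + (11/16)*(-⅚) = 85 - 55/96 = 8105/96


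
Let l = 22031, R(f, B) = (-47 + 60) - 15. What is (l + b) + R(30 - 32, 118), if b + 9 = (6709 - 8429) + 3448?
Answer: 23748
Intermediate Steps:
b = 1719 (b = -9 + ((6709 - 8429) + 3448) = -9 + (-1720 + 3448) = -9 + 1728 = 1719)
R(f, B) = -2 (R(f, B) = 13 - 15 = -2)
(l + b) + R(30 - 32, 118) = (22031 + 1719) - 2 = 23750 - 2 = 23748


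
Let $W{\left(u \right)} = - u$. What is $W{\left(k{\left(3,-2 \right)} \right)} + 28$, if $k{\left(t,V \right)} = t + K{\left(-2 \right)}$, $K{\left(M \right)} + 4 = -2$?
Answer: $31$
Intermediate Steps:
$K{\left(M \right)} = -6$ ($K{\left(M \right)} = -4 - 2 = -6$)
$k{\left(t,V \right)} = -6 + t$ ($k{\left(t,V \right)} = t - 6 = -6 + t$)
$W{\left(k{\left(3,-2 \right)} \right)} + 28 = - (-6 + 3) + 28 = \left(-1\right) \left(-3\right) + 28 = 3 + 28 = 31$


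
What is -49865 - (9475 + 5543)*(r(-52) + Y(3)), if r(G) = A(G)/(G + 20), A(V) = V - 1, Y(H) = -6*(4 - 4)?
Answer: -1195817/16 ≈ -74739.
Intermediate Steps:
Y(H) = 0 (Y(H) = -6*0 = 0)
A(V) = -1 + V
r(G) = (-1 + G)/(20 + G) (r(G) = (-1 + G)/(G + 20) = (-1 + G)/(20 + G))
-49865 - (9475 + 5543)*(r(-52) + Y(3)) = -49865 - (9475 + 5543)*((-1 - 52)/(20 - 52) + 0) = -49865 - 15018*(-53/(-32) + 0) = -49865 - 15018*(-1/32*(-53) + 0) = -49865 - 15018*(53/32 + 0) = -49865 - 15018*53/32 = -49865 - 1*397977/16 = -49865 - 397977/16 = -1195817/16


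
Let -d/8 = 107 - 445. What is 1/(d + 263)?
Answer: 1/2967 ≈ 0.00033704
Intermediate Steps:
d = 2704 (d = -8*(107 - 445) = -8*(-338) = 2704)
1/(d + 263) = 1/(2704 + 263) = 1/2967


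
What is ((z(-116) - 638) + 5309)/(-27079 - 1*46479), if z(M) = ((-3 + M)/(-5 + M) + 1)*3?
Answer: -565911/8900518 ≈ -0.063582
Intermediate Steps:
z(M) = 3 + 3*(-3 + M)/(-5 + M) (z(M) = ((-3 + M)/(-5 + M) + 1)*3 = (1 + (-3 + M)/(-5 + M))*3 = 3 + 3*(-3 + M)/(-5 + M))
((z(-116) - 638) + 5309)/(-27079 - 1*46479) = ((6*(-4 - 116)/(-5 - 116) - 638) + 5309)/(-27079 - 1*46479) = ((6*(-120)/(-121) - 638) + 5309)/(-27079 - 46479) = ((6*(-1/121)*(-120) - 638) + 5309)/(-73558) = ((720/121 - 638) + 5309)*(-1/73558) = (-76478/121 + 5309)*(-1/73558) = (565911/121)*(-1/73558) = -565911/8900518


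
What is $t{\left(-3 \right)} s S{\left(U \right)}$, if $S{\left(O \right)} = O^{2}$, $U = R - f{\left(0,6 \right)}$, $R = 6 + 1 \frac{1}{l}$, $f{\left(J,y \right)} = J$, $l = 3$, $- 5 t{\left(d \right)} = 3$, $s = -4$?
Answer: $\frac{1444}{15} \approx 96.267$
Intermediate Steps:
$t{\left(d \right)} = - \frac{3}{5}$ ($t{\left(d \right)} = \left(- \frac{1}{5}\right) 3 = - \frac{3}{5}$)
$R = \frac{19}{3}$ ($R = 6 + 1 \cdot \frac{1}{3} = 6 + \frac{1}{3} = \frac{19}{3} \approx 6.3333$)
$U = \frac{19}{3}$ ($U = \frac{19}{3} - 0 = \frac{19}{3} + 0 = \frac{19}{3} \approx 6.3333$)
$t{\left(-3 \right)} s S{\left(U \right)} = \left(- \frac{3}{5}\right) \left(-4\right) \left(\frac{19}{3}\right)^{2} = \frac{12}{5} \cdot \frac{361}{9} = \frac{1444}{15}$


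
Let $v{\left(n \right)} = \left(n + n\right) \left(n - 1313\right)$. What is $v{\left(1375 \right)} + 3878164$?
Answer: $4048664$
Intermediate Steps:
$v{\left(n \right)} = 2 n \left(-1313 + n\right)$
$v{\left(1375 \right)} + 3878164 = 2 \cdot 1375 \left(-1313 + 1375\right) + 3878164 = 2 \cdot 1375 \cdot 62 + 3878164 = 170500 + 3878164 = 4048664$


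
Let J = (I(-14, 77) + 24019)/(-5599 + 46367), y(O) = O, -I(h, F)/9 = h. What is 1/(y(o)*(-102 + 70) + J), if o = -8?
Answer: 40768/10460753 ≈ 0.0038972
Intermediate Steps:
I(h, F) = -9*h
J = 24145/40768 (J = (-9*(-14) + 24019)/(-5599 + 46367) = (126 + 24019)/40768 = 24145*(1/40768) = 24145/40768 ≈ 0.59225)
1/(y(o)*(-102 + 70) + J) = 1/(-8*(-102 + 70) + 24145/40768) = 1/(-8*(-32) + 24145/40768) = 1/(256 + 24145/40768) = 1/(10460753/40768) = 40768/10460753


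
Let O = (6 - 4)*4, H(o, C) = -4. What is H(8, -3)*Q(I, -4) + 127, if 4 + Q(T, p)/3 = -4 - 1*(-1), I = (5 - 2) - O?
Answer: 211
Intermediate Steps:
O = 8 (O = 2*4 = 8)
I = -5 (I = (5 - 2) - 1*8 = 3 - 8 = -5)
Q(T, p) = -21 (Q(T, p) = -12 + 3*(-4 - 1*(-1)) = -12 + 3*(-4 + 1) = -12 + 3*(-3) = -12 - 9 = -21)
H(8, -3)*Q(I, -4) + 127 = -4*(-21) + 127 = 84 + 127 = 211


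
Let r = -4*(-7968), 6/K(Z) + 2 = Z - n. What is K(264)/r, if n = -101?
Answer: 1/1928256 ≈ 5.1860e-7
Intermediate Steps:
K(Z) = 6/(99 + Z) (K(Z) = 6/(-2 + (Z - 1*(-101))) = 6/(-2 + (Z + 101)) = 6/(-2 + (101 + Z)) = 6/(99 + Z))
r = 31872
K(264)/r = (6/(99 + 264))/31872 = (6/363)*(1/31872) = (6*(1/363))*(1/31872) = (2/121)*(1/31872) = 1/1928256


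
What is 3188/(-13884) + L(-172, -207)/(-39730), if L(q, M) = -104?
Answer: -15651913/68951415 ≈ -0.22700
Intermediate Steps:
3188/(-13884) + L(-172, -207)/(-39730) = 3188/(-13884) - 104/(-39730) = 3188*(-1/13884) - 104*(-1/39730) = -797/3471 + 52/19865 = -15651913/68951415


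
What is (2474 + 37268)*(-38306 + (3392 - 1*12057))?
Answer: -1866721482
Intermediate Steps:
(2474 + 37268)*(-38306 + (3392 - 1*12057)) = 39742*(-38306 + (3392 - 12057)) = 39742*(-38306 - 8665) = 39742*(-46971) = -1866721482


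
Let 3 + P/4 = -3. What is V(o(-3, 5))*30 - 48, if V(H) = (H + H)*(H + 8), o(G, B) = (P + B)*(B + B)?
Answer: 2074752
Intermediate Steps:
P = -24 (P = -12 + 4*(-3) = -12 - 12 = -24)
o(G, B) = 2*B*(-24 + B) (o(G, B) = (-24 + B)*(B + B) = (-24 + B)*(2*B) = 2*B*(-24 + B))
V(H) = 2*H*(8 + H) (V(H) = (2*H)*(8 + H) = 2*H*(8 + H))
V(o(-3, 5))*30 - 48 = (2*(2*5*(-24 + 5))*(8 + 2*5*(-24 + 5)))*30 - 48 = (2*(2*5*(-19))*(8 + 2*5*(-19)))*30 - 48 = (2*(-190)*(8 - 190))*30 - 48 = (2*(-190)*(-182))*30 - 48 = 69160*30 - 48 = 2074800 - 48 = 2074752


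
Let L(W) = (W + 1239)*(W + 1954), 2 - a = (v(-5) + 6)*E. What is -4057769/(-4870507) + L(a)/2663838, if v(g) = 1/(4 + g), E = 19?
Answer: 3532766459894/2162373604311 ≈ 1.6337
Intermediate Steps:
a = -93 (a = 2 - (1/(4 - 5) + 6)*19 = 2 - (1/(-1) + 6)*19 = 2 - (-1 + 6)*19 = 2 - 5*19 = 2 - 1*95 = 2 - 95 = -93)
L(W) = (1239 + W)*(1954 + W)
-4057769/(-4870507) + L(a)/2663838 = -4057769/(-4870507) + (2421006 + (-93)² + 3193*(-93))/2663838 = -4057769*(-1/4870507) + (2421006 + 8649 - 296949)*(1/2663838) = 4057769/4870507 + 2132706*(1/2663838) = 4057769/4870507 + 355451/443973 = 3532766459894/2162373604311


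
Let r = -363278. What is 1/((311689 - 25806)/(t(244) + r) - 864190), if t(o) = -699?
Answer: -363977/314545569513 ≈ -1.1572e-6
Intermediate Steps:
1/((311689 - 25806)/(t(244) + r) - 864190) = 1/((311689 - 25806)/(-699 - 363278) - 864190) = 1/(285883/(-363977) - 864190) = 1/(285883*(-1/363977) - 864190) = 1/(-285883/363977 - 864190) = 1/(-314545569513/363977) = -363977/314545569513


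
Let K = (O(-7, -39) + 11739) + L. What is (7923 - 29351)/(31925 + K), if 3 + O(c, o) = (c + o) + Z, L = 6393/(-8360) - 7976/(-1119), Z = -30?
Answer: -200455511520/407790226993 ≈ -0.49157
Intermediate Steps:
L = 59525593/9354840 (L = 6393*(-1/8360) - 7976*(-1/1119) = -6393/8360 + 7976/1119 = 59525593/9354840 ≈ 6.3631)
O(c, o) = -33 + c + o (O(c, o) = -3 + ((c + o) - 30) = -3 + (-30 + c + o) = -33 + c + o)
K = 109136959993/9354840 (K = ((-33 - 7 - 39) + 11739) + 59525593/9354840 = (-79 + 11739) + 59525593/9354840 = 11660 + 59525593/9354840 = 109136959993/9354840 ≈ 11666.)
(7923 - 29351)/(31925 + K) = (7923 - 29351)/(31925 + 109136959993/9354840) = -21428/407790226993/9354840 = -21428*9354840/407790226993 = -200455511520/407790226993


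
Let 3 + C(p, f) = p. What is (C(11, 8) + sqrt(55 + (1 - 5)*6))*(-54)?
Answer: -432 - 54*sqrt(31) ≈ -732.66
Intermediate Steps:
C(p, f) = -3 + p
(C(11, 8) + sqrt(55 + (1 - 5)*6))*(-54) = ((-3 + 11) + sqrt(55 + (1 - 5)*6))*(-54) = (8 + sqrt(55 - 4*6))*(-54) = (8 + sqrt(55 - 24))*(-54) = (8 + sqrt(31))*(-54) = -432 - 54*sqrt(31)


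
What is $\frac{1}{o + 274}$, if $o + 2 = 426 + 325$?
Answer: $\frac{1}{1023} \approx 0.00097752$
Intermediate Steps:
$o = 749$ ($o = -2 + \left(426 + 325\right) = -2 + 751 = 749$)
$\frac{1}{o + 274} = \frac{1}{749 + 274} = \frac{1}{1023}$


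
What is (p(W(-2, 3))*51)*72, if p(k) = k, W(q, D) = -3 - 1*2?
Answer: -18360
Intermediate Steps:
W(q, D) = -5 (W(q, D) = -3 - 2 = -5)
(p(W(-2, 3))*51)*72 = -5*51*72 = -255*72 = -18360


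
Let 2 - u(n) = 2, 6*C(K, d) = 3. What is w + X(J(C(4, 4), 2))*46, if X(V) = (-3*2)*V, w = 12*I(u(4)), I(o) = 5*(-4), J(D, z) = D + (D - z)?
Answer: 36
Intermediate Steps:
C(K, d) = 1/2 (C(K, d) = (1/6)*3 = 1/2)
u(n) = 0 (u(n) = 2 - 1*2 = 2 - 2 = 0)
J(D, z) = -z + 2*D
I(o) = -20
w = -240 (w = 12*(-20) = -240)
X(V) = -6*V
w + X(J(C(4, 4), 2))*46 = -240 - 6*(-1*2 + 2*(1/2))*46 = -240 - 6*(-2 + 1)*46 = -240 - 6*(-1)*46 = -240 + 6*46 = -240 + 276 = 36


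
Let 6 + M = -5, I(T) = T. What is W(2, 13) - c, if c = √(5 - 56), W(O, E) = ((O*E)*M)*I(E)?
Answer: -3718 - I*√51 ≈ -3718.0 - 7.1414*I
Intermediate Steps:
M = -11 (M = -6 - 5 = -11)
W(O, E) = -11*O*E² (W(O, E) = ((O*E)*(-11))*E = ((E*O)*(-11))*E = (-11*E*O)*E = -11*O*E²)
c = I*√51 (c = √(-51) = I*√51 ≈ 7.1414*I)
W(2, 13) - c = -11*2*13² - I*√51 = -11*2*169 - I*√51 = -3718 - I*√51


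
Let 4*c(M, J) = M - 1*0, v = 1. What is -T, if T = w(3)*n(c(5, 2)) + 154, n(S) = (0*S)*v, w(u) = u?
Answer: -154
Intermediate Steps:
c(M, J) = M/4 (c(M, J) = (M - 1*0)/4 = (M + 0)/4 = M/4)
n(S) = 0 (n(S) = (0*S)*1 = 0*1 = 0)
T = 154 (T = 3*0 + 154 = 0 + 154 = 154)
-T = -1*154 = -154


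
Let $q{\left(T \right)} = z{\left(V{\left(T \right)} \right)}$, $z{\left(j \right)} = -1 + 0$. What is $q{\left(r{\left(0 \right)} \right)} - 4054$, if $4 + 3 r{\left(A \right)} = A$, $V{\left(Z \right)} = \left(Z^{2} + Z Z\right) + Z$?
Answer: $-4055$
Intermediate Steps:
$V{\left(Z \right)} = Z + 2 Z^{2}$ ($V{\left(Z \right)} = \left(Z^{2} + Z^{2}\right) + Z = 2 Z^{2} + Z = Z + 2 Z^{2}$)
$r{\left(A \right)} = - \frac{4}{3} + \frac{A}{3}$
$z{\left(j \right)} = -1$
$q{\left(T \right)} = -1$
$q{\left(r{\left(0 \right)} \right)} - 4054 = -1 - 4054 = -4055$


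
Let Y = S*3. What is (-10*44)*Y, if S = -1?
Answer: 1320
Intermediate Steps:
Y = -3 (Y = -1*3 = -3)
(-10*44)*Y = -10*44*(-3) = -440*(-3) = 1320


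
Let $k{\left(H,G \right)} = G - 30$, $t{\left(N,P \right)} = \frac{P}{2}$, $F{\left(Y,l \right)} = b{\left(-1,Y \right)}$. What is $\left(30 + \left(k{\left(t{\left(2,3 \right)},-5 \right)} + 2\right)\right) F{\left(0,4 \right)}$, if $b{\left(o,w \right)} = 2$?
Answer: $-6$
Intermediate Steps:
$F{\left(Y,l \right)} = 2$
$t{\left(N,P \right)} = \frac{P}{2}$ ($t{\left(N,P \right)} = P \frac{1}{2} = \frac{P}{2}$)
$k{\left(H,G \right)} = -30 + G$ ($k{\left(H,G \right)} = G - 30 = -30 + G$)
$\left(30 + \left(k{\left(t{\left(2,3 \right)},-5 \right)} + 2\right)\right) F{\left(0,4 \right)} = \left(30 + \left(\left(-30 - 5\right) + 2\right)\right) 2 = \left(30 + \left(-35 + 2\right)\right) 2 = \left(30 - 33\right) 2 = \left(-3\right) 2 = -6$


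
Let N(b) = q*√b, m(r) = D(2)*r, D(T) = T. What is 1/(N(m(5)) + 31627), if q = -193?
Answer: 31627/999894639 + 193*√10/999894639 ≈ 3.2241e-5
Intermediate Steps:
m(r) = 2*r
N(b) = -193*√b
1/(N(m(5)) + 31627) = 1/(-193*√10 + 31627) = 1/(31627 - 193*√10)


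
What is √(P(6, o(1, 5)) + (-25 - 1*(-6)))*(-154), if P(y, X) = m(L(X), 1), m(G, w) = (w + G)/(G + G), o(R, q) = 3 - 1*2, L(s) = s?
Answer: -462*I*√2 ≈ -653.37*I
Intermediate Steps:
o(R, q) = 1 (o(R, q) = 3 - 2 = 1)
m(G, w) = (G + w)/(2*G) (m(G, w) = (G + w)/((2*G)) = (G + w)*(1/(2*G)) = (G + w)/(2*G))
P(y, X) = (1 + X)/(2*X) (P(y, X) = (X + 1)/(2*X) = (1 + X)/(2*X))
√(P(6, o(1, 5)) + (-25 - 1*(-6)))*(-154) = √((½)*(1 + 1)/1 + (-25 - 1*(-6)))*(-154) = √((½)*1*2 + (-25 + 6))*(-154) = √(1 - 19)*(-154) = √(-18)*(-154) = (3*I*√2)*(-154) = -462*I*√2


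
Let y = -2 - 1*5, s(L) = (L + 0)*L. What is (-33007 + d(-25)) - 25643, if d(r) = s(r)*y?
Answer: -63025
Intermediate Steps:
s(L) = L**2 (s(L) = L*L = L**2)
y = -7 (y = -2 - 5 = -7)
d(r) = -7*r**2 (d(r) = r**2*(-7) = -7*r**2)
(-33007 + d(-25)) - 25643 = (-33007 - 7*(-25)**2) - 25643 = (-33007 - 7*625) - 25643 = (-33007 - 4375) - 25643 = -37382 - 25643 = -63025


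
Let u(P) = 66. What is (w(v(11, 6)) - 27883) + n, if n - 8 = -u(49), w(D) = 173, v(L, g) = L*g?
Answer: -27768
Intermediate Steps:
n = -58 (n = 8 - 1*66 = 8 - 66 = -58)
(w(v(11, 6)) - 27883) + n = (173 - 27883) - 58 = -27710 - 58 = -27768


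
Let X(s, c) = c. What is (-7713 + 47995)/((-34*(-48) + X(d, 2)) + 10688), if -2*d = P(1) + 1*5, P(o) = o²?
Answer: 20141/6161 ≈ 3.2691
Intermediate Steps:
d = -3 (d = -(1² + 1*5)/2 = -(1 + 5)/2 = -½*6 = -3)
(-7713 + 47995)/((-34*(-48) + X(d, 2)) + 10688) = (-7713 + 47995)/((-34*(-48) + 2) + 10688) = 40282/((1632 + 2) + 10688) = 40282/(1634 + 10688) = 40282/12322 = 40282*(1/12322) = 20141/6161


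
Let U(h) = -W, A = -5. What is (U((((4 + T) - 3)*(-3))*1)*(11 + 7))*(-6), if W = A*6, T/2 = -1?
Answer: -3240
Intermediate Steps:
T = -2 (T = 2*(-1) = -2)
W = -30 (W = -5*6 = -30)
U(h) = 30 (U(h) = -1*(-30) = 30)
(U((((4 + T) - 3)*(-3))*1)*(11 + 7))*(-6) = (30*(11 + 7))*(-6) = (30*18)*(-6) = 540*(-6) = -3240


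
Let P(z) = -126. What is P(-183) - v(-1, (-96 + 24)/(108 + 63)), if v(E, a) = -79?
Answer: -47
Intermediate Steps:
P(-183) - v(-1, (-96 + 24)/(108 + 63)) = -126 - 1*(-79) = -126 + 79 = -47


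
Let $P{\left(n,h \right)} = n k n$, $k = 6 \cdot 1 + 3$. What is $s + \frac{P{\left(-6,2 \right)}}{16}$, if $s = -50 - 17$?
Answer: $- \frac{187}{4} \approx -46.75$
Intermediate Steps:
$s = -67$
$k = 9$ ($k = 6 + 3 = 9$)
$P{\left(n,h \right)} = 9 n^{2}$ ($P{\left(n,h \right)} = n 9 n = 9 n n = 9 n^{2}$)
$s + \frac{P{\left(-6,2 \right)}}{16} = -67 + \frac{9 \left(-6\right)^{2}}{16} = -67 + 9 \cdot 36 \cdot \frac{1}{16} = -67 + 324 \cdot \frac{1}{16} = -67 + \frac{81}{4} = - \frac{187}{4}$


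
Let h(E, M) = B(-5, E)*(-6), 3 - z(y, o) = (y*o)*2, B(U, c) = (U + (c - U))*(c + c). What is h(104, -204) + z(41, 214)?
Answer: -147337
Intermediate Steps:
B(U, c) = 2*c² (B(U, c) = c*(2*c) = 2*c²)
z(y, o) = 3 - 2*o*y (z(y, o) = 3 - y*o*2 = 3 - o*y*2 = 3 - 2*o*y)
h(E, M) = -12*E² (h(E, M) = (2*E²)*(-6) = -12*E²)
h(104, -204) + z(41, 214) = -12*104² + (3 - 2*214*41) = -12*10816 + (3 - 17548) = -129792 - 17545 = -147337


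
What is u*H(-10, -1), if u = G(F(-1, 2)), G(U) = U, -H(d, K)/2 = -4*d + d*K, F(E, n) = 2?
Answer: -200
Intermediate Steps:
H(d, K) = 8*d - 2*K*d (H(d, K) = -2*(-4*d + d*K) = -2*(-4*d + K*d) = 8*d - 2*K*d)
u = 2
u*H(-10, -1) = 2*(2*(-10)*(4 - 1*(-1))) = 2*(2*(-10)*(4 + 1)) = 2*(2*(-10)*5) = 2*(-100) = -200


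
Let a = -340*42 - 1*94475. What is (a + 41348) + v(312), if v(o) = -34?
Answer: -67441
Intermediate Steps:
a = -108755 (a = -14280 - 94475 = -108755)
(a + 41348) + v(312) = (-108755 + 41348) - 34 = -67407 - 34 = -67441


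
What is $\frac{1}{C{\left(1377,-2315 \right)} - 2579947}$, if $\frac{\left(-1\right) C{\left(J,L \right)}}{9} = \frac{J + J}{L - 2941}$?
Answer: $- \frac{292}{753343147} \approx -3.8761 \cdot 10^{-7}$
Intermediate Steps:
$C{\left(J,L \right)} = - \frac{18 J}{-2941 + L}$ ($C{\left(J,L \right)} = - 9 \frac{J + J}{L - 2941} = - 9 \frac{2 J}{-2941 + L} = - \frac{18 J}{-2941 + L}$)
$\frac{1}{C{\left(1377,-2315 \right)} - 2579947} = \frac{1}{\left(-18\right) 1377 \frac{1}{-2941 - 2315} - 2579947} = \frac{1}{\left(-18\right) 1377 \frac{1}{-5256} - 2579947} = \frac{1}{\left(-18\right) 1377 \left(- \frac{1}{5256}\right) - 2579947} = \frac{1}{\frac{1377}{292} - 2579947} = \frac{1}{- \frac{753343147}{292}} = - \frac{292}{753343147}$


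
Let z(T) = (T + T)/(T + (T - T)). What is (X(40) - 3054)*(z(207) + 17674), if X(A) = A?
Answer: -53275464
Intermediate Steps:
z(T) = 2 (z(T) = (2*T)/(T + 0) = (2*T)/T = 2)
(X(40) - 3054)*(z(207) + 17674) = (40 - 3054)*(2 + 17674) = -3014*17676 = -53275464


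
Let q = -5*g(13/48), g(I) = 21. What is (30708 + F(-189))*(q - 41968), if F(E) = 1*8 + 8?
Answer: -1292650852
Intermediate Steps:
F(E) = 16 (F(E) = 8 + 8 = 16)
q = -105 (q = -5*21 = -105)
(30708 + F(-189))*(q - 41968) = (30708 + 16)*(-105 - 41968) = 30724*(-42073) = -1292650852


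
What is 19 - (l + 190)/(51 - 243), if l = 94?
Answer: 983/48 ≈ 20.479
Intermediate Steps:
19 - (l + 190)/(51 - 243) = 19 - (94 + 190)/(51 - 243) = 19 - 284/(-192) = 19 - 284*(-1)/192 = 19 - 1*(-71/48) = 19 + 71/48 = 983/48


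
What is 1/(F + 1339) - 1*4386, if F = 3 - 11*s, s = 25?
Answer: -4679861/1067 ≈ -4386.0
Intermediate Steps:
F = -272 (F = 3 - 11*25 = 3 - 275 = -272)
1/(F + 1339) - 1*4386 = 1/(-272 + 1339) - 1*4386 = 1/1067 - 4386 = -4679861/1067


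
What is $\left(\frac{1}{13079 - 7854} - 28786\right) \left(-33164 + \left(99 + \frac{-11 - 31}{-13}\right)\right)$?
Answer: $\frac{5876846810977}{6175} \approx 9.5172 \cdot 10^{8}$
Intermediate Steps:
$\left(\frac{1}{13079 - 7854} - 28786\right) \left(-33164 + \left(99 + \frac{-11 - 31}{-13}\right)\right) = \left(\frac{1}{5225} - 28786\right) \left(-33164 + \left(99 - \frac{-11 - 31}{13}\right)\right) = \left(\frac{1}{5225} - 28786\right) \left(-33164 + \left(99 - - \frac{42}{13}\right)\right) = - \frac{150406849 \left(-33164 + \left(99 + \frac{42}{13}\right)\right)}{5225} = - \frac{150406849 \left(-33164 + \frac{1329}{13}\right)}{5225} = \left(- \frac{150406849}{5225}\right) \left(- \frac{429803}{13}\right) = \frac{5876846810977}{6175}$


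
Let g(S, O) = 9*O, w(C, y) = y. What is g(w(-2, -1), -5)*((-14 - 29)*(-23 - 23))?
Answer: -89010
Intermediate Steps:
g(w(-2, -1), -5)*((-14 - 29)*(-23 - 23)) = (9*(-5))*((-14 - 29)*(-23 - 23)) = -(-1935)*(-46) = -45*1978 = -89010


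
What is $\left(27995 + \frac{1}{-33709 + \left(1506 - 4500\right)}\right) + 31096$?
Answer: $\frac{2168816972}{36703} \approx 59091.0$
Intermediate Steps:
$\left(27995 + \frac{1}{-33709 + \left(1506 - 4500\right)}\right) + 31096 = \left(27995 + \frac{1}{-33709 - 2994}\right) + 31096 = \left(27995 + \frac{1}{-36703}\right) + 31096 = \left(27995 - \frac{1}{36703}\right) + 31096 = \frac{1027500484}{36703} + 31096 = \frac{2168816972}{36703}$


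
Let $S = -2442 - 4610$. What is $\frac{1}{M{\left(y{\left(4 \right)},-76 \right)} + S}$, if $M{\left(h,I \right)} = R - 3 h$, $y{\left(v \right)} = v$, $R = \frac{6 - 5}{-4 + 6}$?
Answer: $- \frac{2}{14127} \approx -0.00014157$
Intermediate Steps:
$R = \frac{1}{2}$ ($R = 1 \cdot \frac{1}{2} = \frac{1}{2} \approx 0.5$)
$S = -7052$
$M{\left(h,I \right)} = \frac{1}{2} - 3 h$
$\frac{1}{M{\left(y{\left(4 \right)},-76 \right)} + S} = \frac{1}{\left(\frac{1}{2} - 12\right) - 7052} = \frac{1}{- \frac{23}{2} - 7052} = \frac{1}{- \frac{14127}{2}} = - \frac{2}{14127}$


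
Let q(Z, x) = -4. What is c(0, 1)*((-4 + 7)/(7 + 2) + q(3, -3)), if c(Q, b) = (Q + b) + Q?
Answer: -11/3 ≈ -3.6667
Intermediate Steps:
c(Q, b) = b + 2*Q
c(0, 1)*((-4 + 7)/(7 + 2) + q(3, -3)) = (1 + 2*0)*((-4 + 7)/(7 + 2) - 4) = (1 + 0)*(3/9 - 4) = 1*(3*(⅑) - 4) = 1*(⅓ - 4) = 1*(-11/3) = -11/3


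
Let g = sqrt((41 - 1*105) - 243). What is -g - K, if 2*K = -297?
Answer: 297/2 - I*sqrt(307) ≈ 148.5 - 17.521*I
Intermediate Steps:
g = I*sqrt(307) (g = sqrt((41 - 105) - 243) = sqrt(-64 - 243) = sqrt(-307) = I*sqrt(307) ≈ 17.521*I)
K = -297/2 (K = (1/2)*(-297) = -297/2 ≈ -148.50)
-g - K = -I*sqrt(307) - 1*(-297/2) = -I*sqrt(307) + 297/2 = 297/2 - I*sqrt(307)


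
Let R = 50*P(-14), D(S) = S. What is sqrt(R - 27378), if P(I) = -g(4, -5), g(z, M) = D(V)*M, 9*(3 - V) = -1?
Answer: I*sqrt(239402)/3 ≈ 163.1*I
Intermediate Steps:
V = 28/9 (V = 3 - 1/9*(-1) = 3 + 1/9 = 28/9 ≈ 3.1111)
g(z, M) = 28*M/9
P(I) = 140/9 (P(I) = -28*(-5)/9 = -1*(-140/9) = 140/9)
R = 7000/9 (R = 50*(140/9) = 7000/9 ≈ 777.78)
sqrt(R - 27378) = sqrt(7000/9 - 27378) = sqrt(-239402/9) = I*sqrt(239402)/3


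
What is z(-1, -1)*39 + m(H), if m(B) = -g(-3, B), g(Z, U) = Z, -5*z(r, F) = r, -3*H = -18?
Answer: 54/5 ≈ 10.800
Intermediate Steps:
H = 6 (H = -1/3*(-18) = 6)
z(r, F) = -r/5
m(B) = 3 (m(B) = -1*(-3) = 3)
z(-1, -1)*39 + m(H) = -1/5*(-1)*39 + 3 = (1/5)*39 + 3 = 39/5 + 3 = 54/5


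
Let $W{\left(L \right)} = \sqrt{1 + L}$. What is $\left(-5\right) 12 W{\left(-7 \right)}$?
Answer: $- 60 i \sqrt{6} \approx - 146.97 i$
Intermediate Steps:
$\left(-5\right) 12 W{\left(-7 \right)} = \left(-5\right) 12 \sqrt{1 - 7} = - 60 \sqrt{-6} = - 60 i \sqrt{6}$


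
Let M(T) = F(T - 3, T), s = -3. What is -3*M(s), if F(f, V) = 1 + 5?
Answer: -18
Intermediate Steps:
F(f, V) = 6
M(T) = 6
-3*M(s) = -3*6 = -18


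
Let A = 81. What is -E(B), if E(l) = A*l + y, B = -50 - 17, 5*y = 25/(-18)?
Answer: 97691/18 ≈ 5427.3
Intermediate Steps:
y = -5/18 (y = (25/(-18))/5 = (25*(-1/18))/5 = (⅕)*(-25/18) = -5/18 ≈ -0.27778)
B = -67
E(l) = -5/18 + 81*l (E(l) = 81*l - 5/18 = -5/18 + 81*l)
-E(B) = -(-5/18 + 81*(-67)) = -(-5/18 - 5427) = -1*(-97691/18) = 97691/18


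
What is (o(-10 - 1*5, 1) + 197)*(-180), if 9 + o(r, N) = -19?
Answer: -30420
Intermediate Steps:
o(r, N) = -28 (o(r, N) = -9 - 19 = -28)
(o(-10 - 1*5, 1) + 197)*(-180) = (-28 + 197)*(-180) = 169*(-180) = -30420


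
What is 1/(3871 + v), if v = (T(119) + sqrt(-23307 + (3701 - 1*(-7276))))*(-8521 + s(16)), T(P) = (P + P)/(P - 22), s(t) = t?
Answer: -3263759/171316720548091 + 34295805*I*sqrt(1370)/1199217043836637 ≈ -1.9051e-8 + 1.0585e-6*I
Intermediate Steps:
T(P) = 2*P/(-22 + P) (T(P) = (2*P)/(-22 + P) = 2*P/(-22 + P))
v = -2024190/97 - 25515*I*sqrt(1370) (v = (2*119/(-22 + 119) + sqrt(-23307 + (3701 - 1*(-7276))))*(-8521 + 16) = (2*119/97 + sqrt(-23307 + (3701 + 7276)))*(-8505) = (2*119*(1/97) + sqrt(-23307 + 10977))*(-8505) = (238/97 + sqrt(-12330))*(-8505) = (238/97 + 3*I*sqrt(1370))*(-8505) = -2024190/97 - 25515*I*sqrt(1370) ≈ -20868.0 - 9.444e+5*I)
1/(3871 + v) = 1/(3871 + (-2024190/97 - 25515*I*sqrt(1370))) = 1/(-1648703/97 - 25515*I*sqrt(1370))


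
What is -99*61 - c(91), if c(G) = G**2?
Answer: -14320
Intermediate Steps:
-99*61 - c(91) = -99*61 - 1*91**2 = -6039 - 1*8281 = -6039 - 8281 = -14320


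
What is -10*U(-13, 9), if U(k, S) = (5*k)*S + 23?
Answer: 5620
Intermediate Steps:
U(k, S) = 23 + 5*S*k (U(k, S) = 5*S*k + 23 = 23 + 5*S*k)
-10*U(-13, 9) = -10*(23 + 5*9*(-13)) = -10*(23 - 585) = -10*(-562) = 5620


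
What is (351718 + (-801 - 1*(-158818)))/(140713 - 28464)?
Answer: 509735/112249 ≈ 4.5411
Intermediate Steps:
(351718 + (-801 - 1*(-158818)))/(140713 - 28464) = (351718 + (-801 + 158818))/112249 = (351718 + 158017)*(1/112249) = 509735*(1/112249) = 509735/112249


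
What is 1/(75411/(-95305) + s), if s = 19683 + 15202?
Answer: 1945/67849786 ≈ 2.8666e-5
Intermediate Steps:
s = 34885
1/(75411/(-95305) + s) = 1/(75411/(-95305) + 34885) = 1/(75411*(-1/95305) + 34885) = 1/(-1539/1945 + 34885) = 1/(67849786/1945) = 1945/67849786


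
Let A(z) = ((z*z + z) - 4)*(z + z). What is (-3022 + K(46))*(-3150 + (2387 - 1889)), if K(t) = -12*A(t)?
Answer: 6326224008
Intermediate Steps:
A(z) = 2*z*(-4 + z + z²) (A(z) = ((z² + z) - 4)*(2*z) = ((z + z²) - 4)*(2*z) = (-4 + z + z²)*(2*z) = 2*z*(-4 + z + z²))
K(t) = -24*t*(-4 + t + t²)
(-3022 + K(46))*(-3150 + (2387 - 1889)) = (-3022 + 24*46*(4 - 1*46 - 1*46²))*(-3150 + (2387 - 1889)) = (-3022 + 24*46*(4 - 46 - 1*2116))*(-3150 + 498) = (-3022 + 24*46*(4 - 46 - 2116))*(-2652) = (-3022 + 24*46*(-2158))*(-2652) = (-3022 - 2382432)*(-2652) = -2385454*(-2652) = 6326224008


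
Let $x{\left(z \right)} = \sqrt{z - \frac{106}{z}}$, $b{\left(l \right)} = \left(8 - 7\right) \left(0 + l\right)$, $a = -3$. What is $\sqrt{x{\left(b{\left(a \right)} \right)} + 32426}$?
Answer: $\frac{\sqrt{291834 + 3 \sqrt{291}}}{3} \approx 180.09$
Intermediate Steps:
$b{\left(l \right)} = l$ ($b{\left(l \right)} = 1 l = l$)
$\sqrt{x{\left(b{\left(a \right)} \right)} + 32426} = \sqrt{\sqrt{-3 - \frac{106}{-3}} + 32426} = \sqrt{\sqrt{-3 - - \frac{106}{3}} + 32426} = \sqrt{\sqrt{-3 + \frac{106}{3}} + 32426} = \sqrt{\sqrt{\frac{97}{3}} + 32426} = \sqrt{\frac{\sqrt{291}}{3} + 32426} = \sqrt{32426 + \frac{\sqrt{291}}{3}}$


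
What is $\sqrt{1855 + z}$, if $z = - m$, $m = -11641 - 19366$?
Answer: $\sqrt{32862} \approx 181.28$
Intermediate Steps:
$m = -31007$ ($m = -11641 - 19366 = -31007$)
$z = 31007$ ($z = \left(-1\right) \left(-31007\right) = 31007$)
$\sqrt{1855 + z} = \sqrt{1855 + 31007} = \sqrt{32862}$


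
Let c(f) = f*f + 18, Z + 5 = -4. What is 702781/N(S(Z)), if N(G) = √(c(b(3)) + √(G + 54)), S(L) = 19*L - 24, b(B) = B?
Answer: 702781/√(27 + I*√141) ≈ 1.2663e+5 - 26616.0*I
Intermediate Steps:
Z = -9 (Z = -5 - 4 = -9)
c(f) = 18 + f² (c(f) = f² + 18 = 18 + f²)
S(L) = -24 + 19*L
N(G) = √(27 + √(54 + G)) (N(G) = √((18 + 3²) + √(G + 54)) = √((18 + 9) + √(54 + G)) = √(27 + √(54 + G)))
702781/N(S(Z)) = 702781/(√(27 + √(54 + (-24 + 19*(-9))))) = 702781/(√(27 + √(54 + (-24 - 171)))) = 702781/(√(27 + √(54 - 195))) = 702781/(√(27 + √(-141))) = 702781/(√(27 + I*√141)) = 702781/√(27 + I*√141)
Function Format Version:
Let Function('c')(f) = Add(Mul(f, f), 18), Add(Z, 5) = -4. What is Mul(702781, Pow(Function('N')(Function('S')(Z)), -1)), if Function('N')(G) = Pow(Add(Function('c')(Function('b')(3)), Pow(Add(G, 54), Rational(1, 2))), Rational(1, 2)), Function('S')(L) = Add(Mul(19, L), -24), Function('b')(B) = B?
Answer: Mul(702781, Pow(Add(27, Mul(I, Pow(141, Rational(1, 2)))), Rational(-1, 2))) ≈ Add(1.2663e+5, Mul(-26616., I))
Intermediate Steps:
Z = -9 (Z = Add(-5, -4) = -9)
Function('c')(f) = Add(18, Pow(f, 2)) (Function('c')(f) = Add(Pow(f, 2), 18) = Add(18, Pow(f, 2)))
Function('S')(L) = Add(-24, Mul(19, L))
Function('N')(G) = Pow(Add(27, Pow(Add(54, G), Rational(1, 2))), Rational(1, 2)) (Function('N')(G) = Pow(Add(Add(18, Pow(3, 2)), Pow(Add(G, 54), Rational(1, 2))), Rational(1, 2)) = Pow(Add(Add(18, 9), Pow(Add(54, G), Rational(1, 2))), Rational(1, 2)) = Pow(Add(27, Pow(Add(54, G), Rational(1, 2))), Rational(1, 2)))
Mul(702781, Pow(Function('N')(Function('S')(Z)), -1)) = Mul(702781, Pow(Pow(Add(27, Pow(Add(54, Add(-24, Mul(19, -9))), Rational(1, 2))), Rational(1, 2)), -1)) = Mul(702781, Pow(Pow(Add(27, Pow(Add(54, Add(-24, -171)), Rational(1, 2))), Rational(1, 2)), -1)) = Mul(702781, Pow(Pow(Add(27, Pow(Add(54, -195), Rational(1, 2))), Rational(1, 2)), -1)) = Mul(702781, Pow(Pow(Add(27, Pow(-141, Rational(1, 2))), Rational(1, 2)), -1)) = Mul(702781, Pow(Pow(Add(27, Mul(I, Pow(141, Rational(1, 2)))), Rational(1, 2)), -1)) = Mul(702781, Pow(Add(27, Mul(I, Pow(141, Rational(1, 2)))), Rational(-1, 2)))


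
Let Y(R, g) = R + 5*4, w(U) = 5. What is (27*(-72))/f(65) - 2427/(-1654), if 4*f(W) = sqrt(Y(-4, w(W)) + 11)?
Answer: 2427/1654 - 864*sqrt(3) ≈ -1495.0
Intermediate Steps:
Y(R, g) = 20 + R (Y(R, g) = R + 20 = 20 + R)
f(W) = 3*sqrt(3)/4 (f(W) = sqrt((20 - 4) + 11)/4 = sqrt(16 + 11)/4 = sqrt(27)/4 = (3*sqrt(3))/4 = 3*sqrt(3)/4)
(27*(-72))/f(65) - 2427/(-1654) = (27*(-72))/((3*sqrt(3)/4)) - 2427/(-1654) = -864*sqrt(3) - 2427*(-1/1654) = -864*sqrt(3) + 2427/1654 = 2427/1654 - 864*sqrt(3)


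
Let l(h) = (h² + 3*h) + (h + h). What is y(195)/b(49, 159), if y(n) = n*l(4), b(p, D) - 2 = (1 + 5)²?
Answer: 3510/19 ≈ 184.74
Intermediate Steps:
b(p, D) = 38 (b(p, D) = 2 + (1 + 5)² = 2 + 6² = 2 + 36 = 38)
l(h) = h² + 5*h (l(h) = (h² + 3*h) + 2*h = h² + 5*h)
y(n) = 36*n (y(n) = n*(4*(5 + 4)) = n*(4*9) = n*36 = 36*n)
y(195)/b(49, 159) = (36*195)/38 = 7020*(1/38) = 3510/19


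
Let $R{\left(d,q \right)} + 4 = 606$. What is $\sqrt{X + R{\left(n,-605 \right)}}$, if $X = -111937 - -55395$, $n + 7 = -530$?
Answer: $2 i \sqrt{13985} \approx 236.52 i$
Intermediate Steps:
$n = -537$ ($n = -7 - 530 = -537$)
$R{\left(d,q \right)} = 602$ ($R{\left(d,q \right)} = -4 + 606 = 602$)
$X = -56542$ ($X = -111937 + 55395 = -56542$)
$\sqrt{X + R{\left(n,-605 \right)}} = \sqrt{-56542 + 602} = \sqrt{-55940} = 2 i \sqrt{13985}$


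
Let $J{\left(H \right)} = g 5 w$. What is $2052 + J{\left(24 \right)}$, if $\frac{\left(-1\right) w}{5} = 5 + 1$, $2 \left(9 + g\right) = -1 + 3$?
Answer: $3252$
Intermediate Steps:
$g = -8$ ($g = -9 + \frac{-1 + 3}{2} = -9 + \frac{1}{2} \cdot 2 = -9 + 1 = -8$)
$w = -30$ ($w = - 5 \left(5 + 1\right) = \left(-5\right) 6 = -30$)
$J{\left(H \right)} = 1200$ ($J{\left(H \right)} = \left(-8\right) 5 \left(-30\right) = \left(-40\right) \left(-30\right) = 1200$)
$2052 + J{\left(24 \right)} = 2052 + 1200 = 3252$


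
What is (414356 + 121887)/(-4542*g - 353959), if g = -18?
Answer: -536243/272203 ≈ -1.9700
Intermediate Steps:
(414356 + 121887)/(-4542*g - 353959) = (414356 + 121887)/(-4542*(-18) - 353959) = 536243/(81756 - 353959) = 536243/(-272203) = 536243*(-1/272203) = -536243/272203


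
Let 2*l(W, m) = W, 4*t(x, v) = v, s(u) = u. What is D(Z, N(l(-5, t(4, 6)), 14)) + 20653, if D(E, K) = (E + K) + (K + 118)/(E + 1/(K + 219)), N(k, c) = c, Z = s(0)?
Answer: 51423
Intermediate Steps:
t(x, v) = v/4
Z = 0
l(W, m) = W/2
D(E, K) = E + K + (118 + K)/(E + 1/(219 + K)) (D(E, K) = (E + K) + (118 + K)/(E + 1/(219 + K)) = E + K + (118 + K)/(E + 1/(219 + K)))
D(Z, N(l(-5, t(4, 6)), 14)) + 20653 = (25842 + 0 + 14² + 219*0² + 338*14 + 0*14² + 14*0² + 219*0*14)/(1 + 219*0 + 0*14) + 20653 = (25842 + 0 + 196 + 219*0 + 4732 + 0*196 + 14*0 + 0)/(1 + 0 + 0) + 20653 = (25842 + 0 + 196 + 0 + 4732 + 0 + 0 + 0)/1 + 20653 = 1*30770 + 20653 = 30770 + 20653 = 51423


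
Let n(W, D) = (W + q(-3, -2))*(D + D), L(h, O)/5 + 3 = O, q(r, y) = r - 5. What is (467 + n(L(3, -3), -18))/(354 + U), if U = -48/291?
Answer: 177995/34322 ≈ 5.1860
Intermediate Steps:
q(r, y) = -5 + r
L(h, O) = -15 + 5*O
n(W, D) = 2*D*(-8 + W) (n(W, D) = (W + (-5 - 3))*(D + D) = (W - 8)*(2*D) = (-8 + W)*(2*D) = 2*D*(-8 + W))
U = -16/97 (U = -48*1/291 = -16/97 ≈ -0.16495)
(467 + n(L(3, -3), -18))/(354 + U) = (467 + 2*(-18)*(-8 + (-15 + 5*(-3))))/(354 - 16/97) = (467 + 2*(-18)*(-8 + (-15 - 15)))/(34322/97) = (467 + 2*(-18)*(-8 - 30))*(97/34322) = (467 + 2*(-18)*(-38))*(97/34322) = (467 + 1368)*(97/34322) = 1835*(97/34322) = 177995/34322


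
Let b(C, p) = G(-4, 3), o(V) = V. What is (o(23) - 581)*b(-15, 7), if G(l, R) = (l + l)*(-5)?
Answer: -22320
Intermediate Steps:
G(l, R) = -10*l (G(l, R) = (2*l)*(-5) = -10*l)
b(C, p) = 40 (b(C, p) = -10*(-4) = 40)
(o(23) - 581)*b(-15, 7) = (23 - 581)*40 = -558*40 = -22320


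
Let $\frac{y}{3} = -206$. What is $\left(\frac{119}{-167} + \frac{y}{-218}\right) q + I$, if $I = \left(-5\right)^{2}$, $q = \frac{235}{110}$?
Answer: $\frac{537607}{18203} \approx 29.534$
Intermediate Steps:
$y = -618$ ($y = 3 \left(-206\right) = -618$)
$q = \frac{47}{22}$ ($q = 235 \cdot \frac{1}{110} = \frac{47}{22} \approx 2.1364$)
$I = 25$
$\left(\frac{119}{-167} + \frac{y}{-218}\right) q + I = \left(\frac{119}{-167} - \frac{618}{-218}\right) \frac{47}{22} + 25 = \left(119 \left(- \frac{1}{167}\right) - - \frac{309}{109}\right) \frac{47}{22} + 25 = \left(- \frac{119}{167} + \frac{309}{109}\right) \frac{47}{22} + 25 = \frac{38632}{18203} \cdot \frac{47}{22} + 25 = \frac{82532}{18203} + 25 = \frac{537607}{18203}$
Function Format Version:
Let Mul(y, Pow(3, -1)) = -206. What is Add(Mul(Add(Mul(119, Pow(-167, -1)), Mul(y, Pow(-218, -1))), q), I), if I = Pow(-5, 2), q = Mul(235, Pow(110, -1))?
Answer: Rational(537607, 18203) ≈ 29.534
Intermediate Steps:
y = -618 (y = Mul(3, -206) = -618)
q = Rational(47, 22) (q = Mul(235, Rational(1, 110)) = Rational(47, 22) ≈ 2.1364)
I = 25
Add(Mul(Add(Mul(119, Pow(-167, -1)), Mul(y, Pow(-218, -1))), q), I) = Add(Mul(Add(Mul(119, Pow(-167, -1)), Mul(-618, Pow(-218, -1))), Rational(47, 22)), 25) = Add(Mul(Add(Mul(119, Rational(-1, 167)), Mul(-618, Rational(-1, 218))), Rational(47, 22)), 25) = Add(Mul(Add(Rational(-119, 167), Rational(309, 109)), Rational(47, 22)), 25) = Add(Mul(Rational(38632, 18203), Rational(47, 22)), 25) = Add(Rational(82532, 18203), 25) = Rational(537607, 18203)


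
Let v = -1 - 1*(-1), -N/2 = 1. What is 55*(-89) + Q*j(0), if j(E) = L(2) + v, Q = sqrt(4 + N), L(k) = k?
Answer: -4895 + 2*sqrt(2) ≈ -4892.2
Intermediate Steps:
N = -2 (N = -2*1 = -2)
v = 0 (v = -1 + 1 = 0)
Q = sqrt(2) (Q = sqrt(4 - 2) = sqrt(2) ≈ 1.4142)
j(E) = 2 (j(E) = 2 + 0 = 2)
55*(-89) + Q*j(0) = 55*(-89) + sqrt(2)*2 = -4895 + 2*sqrt(2)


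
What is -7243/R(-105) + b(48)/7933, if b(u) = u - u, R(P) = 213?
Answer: -7243/213 ≈ -34.005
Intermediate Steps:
b(u) = 0
-7243/R(-105) + b(48)/7933 = -7243/213 + 0/7933 = -7243*1/213 + 0*(1/7933) = -7243/213 + 0 = -7243/213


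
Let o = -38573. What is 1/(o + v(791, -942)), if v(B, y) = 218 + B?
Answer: -1/37564 ≈ -2.6621e-5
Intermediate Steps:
1/(o + v(791, -942)) = 1/(-38573 + (218 + 791)) = 1/(-38573 + 1009) = 1/(-37564) = -1/37564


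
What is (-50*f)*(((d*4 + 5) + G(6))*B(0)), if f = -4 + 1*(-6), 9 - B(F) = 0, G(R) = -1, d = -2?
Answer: -18000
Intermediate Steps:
B(F) = 9 (B(F) = 9 - 1*0 = 9 + 0 = 9)
f = -10 (f = -4 - 6 = -10)
(-50*f)*(((d*4 + 5) + G(6))*B(0)) = (-50*(-10))*(((-2*4 + 5) - 1)*9) = 500*(((-8 + 5) - 1)*9) = 500*((-3 - 1)*9) = 500*(-4*9) = 500*(-36) = -18000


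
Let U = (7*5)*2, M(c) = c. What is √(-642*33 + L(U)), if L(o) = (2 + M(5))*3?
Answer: I*√21165 ≈ 145.48*I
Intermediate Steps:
U = 70 (U = 35*2 = 70)
L(o) = 21 (L(o) = (2 + 5)*3 = 7*3 = 21)
√(-642*33 + L(U)) = √(-642*33 + 21) = √(-21186 + 21) = √(-21165) = I*√21165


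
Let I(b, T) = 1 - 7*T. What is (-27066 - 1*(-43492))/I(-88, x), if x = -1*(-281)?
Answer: -8213/983 ≈ -8.3550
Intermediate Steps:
x = 281
(-27066 - 1*(-43492))/I(-88, x) = (-27066 - 1*(-43492))/(1 - 7*281) = (-27066 + 43492)/(1 - 1967) = 16426/(-1966) = 16426*(-1/1966) = -8213/983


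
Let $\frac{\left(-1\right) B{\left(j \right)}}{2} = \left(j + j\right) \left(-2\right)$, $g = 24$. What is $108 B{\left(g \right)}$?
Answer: $20736$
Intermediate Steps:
$B{\left(j \right)} = 8 j$ ($B{\left(j \right)} = - 2 \left(j + j\right) \left(-2\right) = - 2 \cdot 2 j \left(-2\right) = - 2 \left(- 4 j\right) = 8 j$)
$108 B{\left(g \right)} = 108 \cdot 8 \cdot 24 = 108 \cdot 192 = 20736$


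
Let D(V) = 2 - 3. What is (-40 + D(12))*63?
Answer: -2583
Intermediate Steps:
D(V) = -1
(-40 + D(12))*63 = (-40 - 1)*63 = -41*63 = -2583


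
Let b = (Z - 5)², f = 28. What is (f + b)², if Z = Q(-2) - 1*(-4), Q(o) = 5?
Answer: 1936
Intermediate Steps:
Z = 9 (Z = 5 - 1*(-4) = 5 + 4 = 9)
b = 16 (b = (9 - 5)² = 4² = 16)
(f + b)² = (28 + 16)² = 44² = 1936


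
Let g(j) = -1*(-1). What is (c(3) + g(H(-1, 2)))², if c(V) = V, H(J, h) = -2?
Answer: 16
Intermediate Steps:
g(j) = 1
(c(3) + g(H(-1, 2)))² = (3 + 1)² = 4² = 16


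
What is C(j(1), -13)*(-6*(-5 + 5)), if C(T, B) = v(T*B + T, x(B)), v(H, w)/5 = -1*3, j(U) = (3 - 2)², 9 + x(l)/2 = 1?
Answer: 0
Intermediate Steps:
x(l) = -16 (x(l) = -18 + 2*1 = -18 + 2 = -16)
j(U) = 1 (j(U) = 1² = 1)
v(H, w) = -15 (v(H, w) = 5*(-1*3) = 5*(-3) = -15)
C(T, B) = -15
C(j(1), -13)*(-6*(-5 + 5)) = -(-90)*(-5 + 5) = -(-90)*0 = -15*0 = 0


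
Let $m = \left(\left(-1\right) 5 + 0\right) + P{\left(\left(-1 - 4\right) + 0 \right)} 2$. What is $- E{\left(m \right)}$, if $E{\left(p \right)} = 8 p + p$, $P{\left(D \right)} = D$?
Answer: $135$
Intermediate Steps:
$m = -15$ ($m = \left(\left(-1\right) 5 + 0\right) + \left(\left(-1 - 4\right) + 0\right) 2 = \left(-5 + 0\right) + \left(-5 + 0\right) 2 = -5 - 10 = -15$)
$E{\left(p \right)} = 9 p$
$- E{\left(m \right)} = - 9 \left(-15\right) = \left(-1\right) \left(-135\right) = 135$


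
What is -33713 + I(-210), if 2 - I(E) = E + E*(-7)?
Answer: -34971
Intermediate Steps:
I(E) = 2 + 6*E (I(E) = 2 - (E + E*(-7)) = 2 - (E - 7*E) = 2 - (-6)*E = 2 + 6*E)
-33713 + I(-210) = -33713 + (2 + 6*(-210)) = -33713 + (2 - 1260) = -33713 - 1258 = -34971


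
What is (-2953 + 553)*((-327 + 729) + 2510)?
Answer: -6988800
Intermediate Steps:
(-2953 + 553)*((-327 + 729) + 2510) = -2400*(402 + 2510) = -2400*2912 = -6988800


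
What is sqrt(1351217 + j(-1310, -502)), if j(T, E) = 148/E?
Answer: sqrt(85128003643)/251 ≈ 1162.4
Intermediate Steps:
sqrt(1351217 + j(-1310, -502)) = sqrt(1351217 + 148/(-502)) = sqrt(1351217 + 148*(-1/502)) = sqrt(1351217 - 74/251) = sqrt(339155393/251) = sqrt(85128003643)/251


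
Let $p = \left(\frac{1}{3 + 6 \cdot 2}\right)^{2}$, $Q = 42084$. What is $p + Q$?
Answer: $\frac{9468901}{225} \approx 42084.0$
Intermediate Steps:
$p = \frac{1}{225}$ ($p = \left(\frac{1}{3 + 12}\right)^{2} = \left(\frac{1}{15}\right)^{2} = \frac{1}{225} \approx 0.0044444$)
$p + Q = \frac{1}{225} + 42084 = \frac{9468901}{225}$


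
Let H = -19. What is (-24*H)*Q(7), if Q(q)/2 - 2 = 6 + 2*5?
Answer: 16416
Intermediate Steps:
Q(q) = 36 (Q(q) = 4 + 2*(6 + 2*5) = 4 + 2*(6 + 10) = 4 + 2*16 = 4 + 32 = 36)
(-24*H)*Q(7) = -24*(-19)*36 = 456*36 = 16416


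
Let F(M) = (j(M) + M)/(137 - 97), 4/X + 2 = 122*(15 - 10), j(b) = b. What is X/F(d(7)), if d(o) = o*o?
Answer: 5/1862 ≈ 0.0026853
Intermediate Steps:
X = 1/152 (X = 4/(-2 + 122*(15 - 10)) = 4/(-2 + 122*5) = 4/(-2 + 610) = 4/608 = 4*(1/608) = 1/152 ≈ 0.0065789)
d(o) = o**2
F(M) = M/20 (F(M) = (M + M)/(137 - 97) = (2*M)/40 = (2*M)*(1/40) = M/20)
X/F(d(7)) = 1/(152*(((1/20)*7**2))) = 1/(152*(((1/20)*49))) = 1/(152*(49/20)) = (1/152)*(20/49) = 5/1862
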